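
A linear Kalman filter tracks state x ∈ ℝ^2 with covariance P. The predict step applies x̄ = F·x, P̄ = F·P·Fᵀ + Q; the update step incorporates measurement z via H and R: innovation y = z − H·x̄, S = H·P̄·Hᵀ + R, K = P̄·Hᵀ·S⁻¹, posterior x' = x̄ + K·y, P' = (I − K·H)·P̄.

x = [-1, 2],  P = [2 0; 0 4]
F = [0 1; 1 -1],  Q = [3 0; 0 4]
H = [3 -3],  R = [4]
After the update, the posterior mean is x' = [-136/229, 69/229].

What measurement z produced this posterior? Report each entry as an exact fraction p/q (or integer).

x̄ = F·x = [2, -3]
P̄ = F·P·Fᵀ + Q = [7 -4; -4 10]
S = H·P̄·Hᵀ + R = [229]
K = P̄·Hᵀ·S⁻¹ = [33/229; -42/229]
x' − x̄ = [-594/229, 756/229] = K·y
y = (KᵀK)⁻¹·Kᵀ·(x' − x̄) = [-18]
z = y + H·x̄ = [-18] + [15] = [-3]

z = [-3]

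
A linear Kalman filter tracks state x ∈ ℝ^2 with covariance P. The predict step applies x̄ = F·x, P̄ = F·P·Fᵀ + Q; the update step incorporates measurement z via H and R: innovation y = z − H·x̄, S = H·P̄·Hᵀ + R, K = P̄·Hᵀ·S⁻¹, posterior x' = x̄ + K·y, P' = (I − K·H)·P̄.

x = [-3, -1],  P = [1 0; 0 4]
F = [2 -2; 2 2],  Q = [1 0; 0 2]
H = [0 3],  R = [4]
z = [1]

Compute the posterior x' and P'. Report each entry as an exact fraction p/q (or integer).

x̄ = F·x = [-4, -8]
P̄ = F·P·Fᵀ + Q = [21 -12; -12 22]
y = z − H·x̄ = [25]
S = H·P̄·Hᵀ + R = [202]
K = P̄·Hᵀ·S⁻¹ = [-18/101; 33/101]
x' = x̄ + K·y = [-854/101, 17/101]
P' = (I − K·H)·P̄ = [1473/101 -24/101; -24/101 44/101]

x' = [-854/101, 17/101]
P' = [1473/101 -24/101; -24/101 44/101]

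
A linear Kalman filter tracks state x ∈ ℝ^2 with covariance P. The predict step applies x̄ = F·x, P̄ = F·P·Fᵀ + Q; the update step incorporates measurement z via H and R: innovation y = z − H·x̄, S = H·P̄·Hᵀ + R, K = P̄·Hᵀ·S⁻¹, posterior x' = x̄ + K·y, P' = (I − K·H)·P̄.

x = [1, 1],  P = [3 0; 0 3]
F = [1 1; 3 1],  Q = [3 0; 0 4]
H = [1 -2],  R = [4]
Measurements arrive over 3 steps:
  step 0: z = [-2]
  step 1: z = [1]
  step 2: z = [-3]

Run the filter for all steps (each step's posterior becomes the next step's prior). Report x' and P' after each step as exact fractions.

step 0: x' = [142/101, 180/101], P' = [684/101 372/101; 372/101 298/101]
step 1: x' = [19325/23441, -76/23441], P' = [155180/23441 88884/23441; 88884/23441 73126/23441]
step 2: x' = [2950499/5380609, 738355/413893], P' = [35917564/5380609 1583292/413893; 1583292/413893 1299250/413893]

step 0: x̄ = F·x = [2, 4]
step 0: P̄ = F·P·Fᵀ + Q = [9 12; 12 34]
step 0: y = z − H·x̄ = [4]
step 0: S = H·P̄·Hᵀ + R = [101]
step 0: K = P̄·Hᵀ·S⁻¹ = [-15/101; -56/101]
step 0: x' = x̄ + K·y = [142/101, 180/101]
step 0: P' = (I − K·H)·P̄ = [684/101 372/101; 372/101 298/101]
step 1: x̄ = F·x = [322/101, 6]
step 1: P̄ = F·P·Fᵀ + Q = [2029/101 38; 38 90]
step 1: y = z − H·x̄ = [991/101]
step 1: S = H·P̄·Hᵀ + R = [23441/101]
step 1: K = P̄·Hᵀ·S⁻¹ = [-5647/23441; -14342/23441]
step 1: x' = x̄ + K·y = [19325/23441, -76/23441]
step 1: P' = (I − K·H)·P̄ = [155180/23441 88884/23441; 88884/23441 73126/23441]
step 2: x̄ = F·x = [19249/23441, 57899/23441]
step 2: P̄ = F·P·Fᵀ + Q = [476397/23441 894202/23441; 894202/23441 2096814/23441]
step 2: y = z − H·x̄ = [26226/23441]
step 2: S = H·P̄·Hᵀ + R = [5380609/23441]
step 2: K = P̄·Hᵀ·S⁻¹ = [-1312007/5380609; -253802/413893]
step 2: x' = x̄ + K·y = [2950499/5380609, 738355/413893]
step 2: P' = (I − K·H)·P̄ = [35917564/5380609 1583292/413893; 1583292/413893 1299250/413893]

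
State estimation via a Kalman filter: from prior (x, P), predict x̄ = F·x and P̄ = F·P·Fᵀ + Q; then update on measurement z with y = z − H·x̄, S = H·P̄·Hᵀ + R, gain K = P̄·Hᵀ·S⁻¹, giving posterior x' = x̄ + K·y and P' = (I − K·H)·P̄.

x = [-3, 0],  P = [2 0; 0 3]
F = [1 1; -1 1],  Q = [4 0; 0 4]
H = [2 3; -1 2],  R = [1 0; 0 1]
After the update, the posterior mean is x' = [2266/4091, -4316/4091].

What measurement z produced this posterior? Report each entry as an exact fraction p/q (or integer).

x̄ = F·x = [-3, 3]
P̄ = F·P·Fᵀ + Q = [9 1; 1 9]
S = H·P̄·Hᵀ + R = [130 37; 37 42]
K = P̄·Hᵀ·S⁻¹ = [1141/4091 -1687/4091; 589/4091 1137/4091]
x' − x̄ = [14539/4091, -16589/4091] = K·y
y = (KᵀK)⁻¹·Kᵀ·(x' − x̄) = [-5, -12]
z = y + H·x̄ = [-5, -12] + [3, 9] = [-2, -3]

z = [-2, -3]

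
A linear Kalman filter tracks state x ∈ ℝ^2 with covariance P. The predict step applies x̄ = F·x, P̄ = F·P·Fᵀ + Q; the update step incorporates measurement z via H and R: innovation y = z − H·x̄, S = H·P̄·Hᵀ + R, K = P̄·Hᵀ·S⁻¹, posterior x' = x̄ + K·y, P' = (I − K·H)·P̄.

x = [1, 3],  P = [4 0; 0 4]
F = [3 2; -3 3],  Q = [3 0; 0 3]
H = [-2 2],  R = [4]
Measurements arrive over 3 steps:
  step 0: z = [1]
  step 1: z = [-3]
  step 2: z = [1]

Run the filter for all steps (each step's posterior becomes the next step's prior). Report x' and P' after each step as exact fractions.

step 0: x' = [2321/310, 2469/310], P' = [4036/155 3969/155; 3969/155 4056/155]
step 1: x' = [750927/205618, 30822/14687], P' = [1302447/102809 171675/14687; 171675/14687 171951/14687]
step 2: x' = [-66084423/17195356, -234123843/68781424], P' = [49780140/4298839 91520109/8597678; 91520109/8597678 368207655/34390712]

step 0: x̄ = F·x = [9, 6]
step 0: P̄ = F·P·Fᵀ + Q = [55 -12; -12 75]
step 0: y = z − H·x̄ = [7]
step 0: S = H·P̄·Hᵀ + R = [620]
step 0: K = P̄·Hᵀ·S⁻¹ = [-67/310; 87/310]
step 0: x' = x̄ + K·y = [2321/310, 2469/310]
step 0: P' = (I − K·H)·P̄ = [4036/155 3969/155; 3969/155 4056/155]
step 1: x̄ = F·x = [11901/310, 222/155]
step 1: P̄ = F·P·Fᵀ + Q = [100641/155 -81/155; -81/155 1851/155]
step 1: y = z − H·x̄ = [10992/155]
step 1: S = H·P̄·Hᵀ + R = [411236/155]
step 1: K = P̄·Hᵀ·S⁻¹ = [-50361/102809; 138/14687]
step 1: x' = x̄ + K·y = [750927/205618, 30822/14687]
step 1: P' = (I − K·H)·P̄ = [1302447/102809 171675/14687; 171675/14687 171951/14687]
step 2: x̄ = F·x = [3115797/205618, -958257/205618]
step 2: P̄ = F·P·Fᵀ + Q = [31265778/102809 -894906/102809; -894906/102809 1232313/102809]
step 2: y = z − H·x̄ = [4176863/102809]
step 2: S = H·P̄·Hᵀ + R = [137562848/102809]
step 2: K = P̄·Hᵀ·S⁻¹ = [-8040171/17195356; 2127219/68781424]
step 2: x' = x̄ + K·y = [-66084423/17195356, -234123843/68781424]
step 2: P' = (I − K·H)·P̄ = [49780140/4298839 91520109/8597678; 91520109/8597678 368207655/34390712]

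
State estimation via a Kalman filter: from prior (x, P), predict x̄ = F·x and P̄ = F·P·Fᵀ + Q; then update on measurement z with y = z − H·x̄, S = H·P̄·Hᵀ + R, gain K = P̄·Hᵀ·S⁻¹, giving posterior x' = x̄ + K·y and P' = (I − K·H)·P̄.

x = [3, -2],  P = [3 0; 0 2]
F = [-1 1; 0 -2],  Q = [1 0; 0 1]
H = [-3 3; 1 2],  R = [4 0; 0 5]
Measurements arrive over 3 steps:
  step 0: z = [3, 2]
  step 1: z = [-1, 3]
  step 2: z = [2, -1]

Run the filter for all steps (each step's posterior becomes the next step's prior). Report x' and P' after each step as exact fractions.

step 0: x' = [-2187/4237, 2978/4237], P' = [2438/4237 1326/4237; 1326/4237 2042/4237]
step 1: x' = [837661/881237, 450110/881237], P' = [391651/881237 203487/881237; 203487/881237 1094477/2643711]
step 2: x' = [-77970268/99957027, -20547482/99957027], P' = [72268263/166595045 110120713/499785135; 110120713/499785135 67064307/166595045]

step 0: x̄ = F·x = [-5, 4]
step 0: P̄ = F·P·Fᵀ + Q = [6 -4; -4 9]
step 0: y = z − H·x̄ = [-24, -1]
step 0: S = H·P̄·Hᵀ + R = [211 48; 48 31]
step 0: K = P̄·Hᵀ·S⁻¹ = [-834/4237 1018/4237; 537/4237 1082/4237]
step 0: x' = x̄ + K·y = [-2187/4237, 2978/4237]
step 0: P' = (I − K·H)·P̄ = [2438/4237 1326/4237; 1326/4237 2042/4237]
step 1: x̄ = F·x = [5165/4237, -5956/4237]
step 1: P̄ = F·P·Fᵀ + Q = [6065/4237 -1432/4237; -1432/4237 12405/4237]
step 1: y = z − H·x̄ = [29126/4237, 19458/4237]
step 1: S = H·P̄·Hᵀ + R = [208954/4237 60531/4237; 60531/4237 71142/4237]
step 1: K = P̄·Hᵀ·S⁻¹ = [-141123/881237 159725/881237; 121004/881237 559883/2643711]
step 1: x' = x̄ + K·y = [837661/881237, 450110/881237]
step 1: P' = (I − K·H)·P̄ = [391651/881237 203487/881237; 203487/881237 1094477/2643711]
step 2: x̄ = F·x = [-387551/881237, -900220/881237]
step 2: P̄ = F·P·Fᵀ + Q = [3692219/2643711 -968032/2643711; -968032/2643711 7021619/2643711]
step 2: y = z − H·x̄ = [3300481/881237, 1306754/881237]
step 2: S = H·P̄·Hᵀ + R = [41474654/881237 11319051/881237; 11319051/881237 13708374/881237]
step 2: K = P̄·Hᵀ·S⁻¹ = [-26671019/166595045 87409243/499785135; 22768052/166595045 102501311/499785135]
step 2: x' = x̄ + K·y = [-77970268/99957027, -20547482/99957027]
step 2: P' = (I − K·H)·P̄ = [72268263/166595045 110120713/499785135; 110120713/499785135 67064307/166595045]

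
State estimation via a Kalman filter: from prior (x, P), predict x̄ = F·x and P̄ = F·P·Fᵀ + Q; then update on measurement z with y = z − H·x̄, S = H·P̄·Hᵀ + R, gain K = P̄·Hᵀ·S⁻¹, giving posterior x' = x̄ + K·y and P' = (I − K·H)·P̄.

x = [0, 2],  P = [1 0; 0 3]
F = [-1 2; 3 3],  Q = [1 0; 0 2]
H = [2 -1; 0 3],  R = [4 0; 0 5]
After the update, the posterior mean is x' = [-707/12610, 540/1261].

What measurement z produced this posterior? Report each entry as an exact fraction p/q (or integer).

z = [-1, 1]

x̄ = F·x = [4, 6]
P̄ = F·P·Fᵀ + Q = [14 15; 15 38]
S = H·P̄·Hᵀ + R = [38 -24; -24 347]
K = P̄·Hᵀ·S⁻¹ = [5591/12610 1011/6305; -4/1261 414/1261]
x' − x̄ = [-51147/12610, -7026/1261] = K·y
y = (KᵀK)⁻¹·Kᵀ·(x' − x̄) = [-3, -17]
z = y + H·x̄ = [-3, -17] + [2, 18] = [-1, 1]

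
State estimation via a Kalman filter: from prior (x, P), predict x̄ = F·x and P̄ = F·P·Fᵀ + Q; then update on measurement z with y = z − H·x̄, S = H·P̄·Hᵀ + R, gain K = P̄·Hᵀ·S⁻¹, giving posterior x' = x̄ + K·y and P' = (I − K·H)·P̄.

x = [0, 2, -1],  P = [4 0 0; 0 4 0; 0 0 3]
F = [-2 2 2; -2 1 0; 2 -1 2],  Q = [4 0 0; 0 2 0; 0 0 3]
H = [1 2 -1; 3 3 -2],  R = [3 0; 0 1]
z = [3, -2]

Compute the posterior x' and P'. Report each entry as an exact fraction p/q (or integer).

x̄ = F·x = [2, 2, -4]
P̄ = F·P·Fᵀ + Q = [48 24 -12; 24 22 -20; -12 -20 35]
y = z − H·x̄ = [-7, -22]
S = H·P̄·Hᵀ + R = [374 762; 762 1587]
K = P̄·Hᵀ·S⁻¹ = [-1914/2149 1244/2149; 670/2149 -242/6447; -3859/4298 2105/6447]
x' = x̄ + K·y = [-9672/2149, 4148/6447, -63157/12894]
P' = (I − K·H)·P̄ = [11304/2149 -1424/2149 14198/2149; -1424/2149 8030/6447 5758/6447; 14198/2149 5758/6447 142951/12894]

x' = [-9672/2149, 4148/6447, -63157/12894]
P' = [11304/2149 -1424/2149 14198/2149; -1424/2149 8030/6447 5758/6447; 14198/2149 5758/6447 142951/12894]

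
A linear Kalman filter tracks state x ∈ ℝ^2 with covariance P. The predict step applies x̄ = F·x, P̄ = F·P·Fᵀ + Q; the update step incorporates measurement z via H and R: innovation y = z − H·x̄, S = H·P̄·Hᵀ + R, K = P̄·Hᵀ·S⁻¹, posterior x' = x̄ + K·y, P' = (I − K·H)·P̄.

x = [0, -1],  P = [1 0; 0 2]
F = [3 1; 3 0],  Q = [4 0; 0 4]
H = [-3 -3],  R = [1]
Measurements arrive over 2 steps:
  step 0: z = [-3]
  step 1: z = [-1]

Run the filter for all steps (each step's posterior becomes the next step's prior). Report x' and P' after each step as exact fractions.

step 0: x̄ = F·x = [-1, 0]
step 0: P̄ = F·P·Fᵀ + Q = [15 9; 9 13]
step 0: y = z − H·x̄ = [-6]
step 0: S = H·P̄·Hᵀ + R = [415]
step 0: K = P̄·Hᵀ·S⁻¹ = [-72/415; -66/415]
step 0: x' = x̄ + K·y = [17/415, 396/415]
step 0: P' = (I − K·H)·P̄ = [1041/415 -1017/415; -1017/415 1039/415]
step 1: x̄ = F·x = [447/415, 51/415]
step 1: P̄ = F·P·Fᵀ + Q = [5966/415 6318/415; 6318/415 11029/415]
step 1: y = z − H·x̄ = [13/5]
step 1: S = H·P̄·Hᵀ + R = [3218/5]
step 1: K = P̄·Hᵀ·S⁻¹ = [-222/1609; -627/3218]
step 1: x' = x̄ + K·y = [95937/133547, -102483/267094]
step 1: P' = (I − K·H)·P̄ = [283630/133547 -277488/133547; -277488/133547 572323/267094]

step 0: x' = [17/415, 396/415], P' = [1041/415 -1017/415; -1017/415 1039/415]
step 1: x' = [95937/133547, -102483/267094], P' = [283630/133547 -277488/133547; -277488/133547 572323/267094]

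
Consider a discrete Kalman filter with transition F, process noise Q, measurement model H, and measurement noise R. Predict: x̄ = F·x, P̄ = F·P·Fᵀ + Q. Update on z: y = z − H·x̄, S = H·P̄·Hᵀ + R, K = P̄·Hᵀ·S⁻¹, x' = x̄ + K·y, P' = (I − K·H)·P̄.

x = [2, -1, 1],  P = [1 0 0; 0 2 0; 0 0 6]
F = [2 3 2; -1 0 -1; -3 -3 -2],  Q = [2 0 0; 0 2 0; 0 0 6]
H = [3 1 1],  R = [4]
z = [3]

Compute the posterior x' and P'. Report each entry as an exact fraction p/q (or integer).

x' = [161/40, -129/40, -59/10]
P' = [239/40 -191/40 -111/10; -191/40 279/40 69/10; -111/10 69/10 123/5]

x̄ = F·x = [3, -3, -5]
P̄ = F·P·Fᵀ + Q = [48 -14 -48; -14 9 15; -48 15 57]
y = z − H·x̄ = [2]
S = H·P̄·Hᵀ + R = [160]
K = P̄·Hᵀ·S⁻¹ = [41/80; -9/80; -9/20]
x' = x̄ + K·y = [161/40, -129/40, -59/10]
P' = (I − K·H)·P̄ = [239/40 -191/40 -111/10; -191/40 279/40 69/10; -111/10 69/10 123/5]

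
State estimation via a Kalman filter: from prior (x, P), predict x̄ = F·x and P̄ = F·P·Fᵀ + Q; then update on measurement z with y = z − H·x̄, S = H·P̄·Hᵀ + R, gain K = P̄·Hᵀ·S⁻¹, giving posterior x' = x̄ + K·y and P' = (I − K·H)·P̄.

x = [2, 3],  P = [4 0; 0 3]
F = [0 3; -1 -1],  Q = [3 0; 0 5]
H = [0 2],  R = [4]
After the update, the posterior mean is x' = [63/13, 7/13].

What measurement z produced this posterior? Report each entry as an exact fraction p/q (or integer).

x̄ = F·x = [9, -5]
P̄ = F·P·Fᵀ + Q = [30 -9; -9 12]
S = H·P̄·Hᵀ + R = [52]
K = P̄·Hᵀ·S⁻¹ = [-9/26; 6/13]
x' − x̄ = [-54/13, 72/13] = K·y
y = (KᵀK)⁻¹·Kᵀ·(x' − x̄) = [12]
z = y + H·x̄ = [12] + [-10] = [2]

z = [2]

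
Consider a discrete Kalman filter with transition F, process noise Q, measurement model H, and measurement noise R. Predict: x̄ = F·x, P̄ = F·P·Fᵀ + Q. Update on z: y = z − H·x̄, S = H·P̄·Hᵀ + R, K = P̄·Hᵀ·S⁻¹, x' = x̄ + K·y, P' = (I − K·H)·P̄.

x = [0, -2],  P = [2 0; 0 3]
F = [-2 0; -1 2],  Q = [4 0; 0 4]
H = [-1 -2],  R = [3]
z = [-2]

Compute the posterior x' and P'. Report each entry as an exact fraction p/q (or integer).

x' = [200/103, -12/103]
P' = [836/103 -388/103; -388/103 254/103]

x̄ = F·x = [0, -4]
P̄ = F·P·Fᵀ + Q = [12 4; 4 18]
y = z − H·x̄ = [-10]
S = H·P̄·Hᵀ + R = [103]
K = P̄·Hᵀ·S⁻¹ = [-20/103; -40/103]
x' = x̄ + K·y = [200/103, -12/103]
P' = (I − K·H)·P̄ = [836/103 -388/103; -388/103 254/103]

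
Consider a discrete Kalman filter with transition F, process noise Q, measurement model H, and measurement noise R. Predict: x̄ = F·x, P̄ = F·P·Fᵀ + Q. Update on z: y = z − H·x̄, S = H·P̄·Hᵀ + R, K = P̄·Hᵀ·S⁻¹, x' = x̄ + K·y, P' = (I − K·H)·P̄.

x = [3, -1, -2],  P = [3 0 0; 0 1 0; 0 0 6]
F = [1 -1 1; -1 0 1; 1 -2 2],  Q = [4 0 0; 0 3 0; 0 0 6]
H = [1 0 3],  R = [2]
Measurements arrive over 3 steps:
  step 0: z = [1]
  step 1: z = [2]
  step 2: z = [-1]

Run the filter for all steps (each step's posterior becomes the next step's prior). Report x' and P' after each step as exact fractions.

step 0: x̄ = F·x = [2, -5, 1]
step 0: P̄ = F·P·Fᵀ + Q = [14 3 17; 3 12 9; 17 9 37]
step 0: y = z − H·x̄ = [-4]
step 0: S = H·P̄·Hᵀ + R = [451]
step 0: K = P̄·Hᵀ·S⁻¹ = [65/451; 30/451; 128/451]
step 0: x' = x̄ + K·y = [642/451, -2375/451, -61/451]
step 0: P' = (I − K·H)·P̄ = [2089/451 -597/451 -653/451; -597/451 4512/451 219/451; -653/451 219/451 303/451]
step 1: x̄ = F·x = [2956/451, -703/451, 5270/451]
step 1: P̄ = F·P·Fᵀ + Q = [8158/451 -2602/451 10675/451; -2602/451 5051/451 -2462/451; 10675/451 -2462/451 22079/451]
step 1: y = z − H·x̄ = [-1624/41]
step 1: S = H·P̄·Hᵀ + R = [24711/41]
step 1: K = P̄·Hᵀ·S⁻¹ = [3653/24711; -908/24711; 6992/24711]
step 1: x' = x̄ + K·y = [189964/271821, -28081/271821, 129802/271821]
step 1: P' = (I − K·H)·P̄ = [1336679/271821 -678338/271821 -418771/271821; -678338/271821 2823077/271821 219454/271821; -418771/271821 219454/271821 190865/271821]
step 2: x̄ = F·x = [115949/90607, -20054/90607, 505730/271821]
step 2: P̄ = F·P·Fᵀ + Q = [1839377/90607 -681202/90607 2421816/90607; -681202/90607 1060183/90607 -777254/90607; 2421816/90607 -777254/90607 14306009/271821]
step 2: y = z − H·x̄ = [-712286/90607]
step 2: S = H·P̄·Hᵀ + R = [59469514/90607]
step 2: K = P̄·Hᵀ·S⁻¹ = [9104825/59469514; -1506482/29734757; 16727825/59469514]
step 2: x' = x̄ + K·y = [2263574/29734757, 5261682/29734757, -31286045/89204271]
step 2: P' = (I − K·H)·P̄ = [292350679/59469514 -72170152/29734757 -91380343/59469514; -72170152/29734757 297828069/29734757 23052396/29734757; -91380343/59469514 23052396/29734757 124835993/178408542]

step 0: x' = [642/451, -2375/451, -61/451], P' = [2089/451 -597/451 -653/451; -597/451 4512/451 219/451; -653/451 219/451 303/451]
step 1: x' = [189964/271821, -28081/271821, 129802/271821], P' = [1336679/271821 -678338/271821 -418771/271821; -678338/271821 2823077/271821 219454/271821; -418771/271821 219454/271821 190865/271821]
step 2: x' = [2263574/29734757, 5261682/29734757, -31286045/89204271], P' = [292350679/59469514 -72170152/29734757 -91380343/59469514; -72170152/29734757 297828069/29734757 23052396/29734757; -91380343/59469514 23052396/29734757 124835993/178408542]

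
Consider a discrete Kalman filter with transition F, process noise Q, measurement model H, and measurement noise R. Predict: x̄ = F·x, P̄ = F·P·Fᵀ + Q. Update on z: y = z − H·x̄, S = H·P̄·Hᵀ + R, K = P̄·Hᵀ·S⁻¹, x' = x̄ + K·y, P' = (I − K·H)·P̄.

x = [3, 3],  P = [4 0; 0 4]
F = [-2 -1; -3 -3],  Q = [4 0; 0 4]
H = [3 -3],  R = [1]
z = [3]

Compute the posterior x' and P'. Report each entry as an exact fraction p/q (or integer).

x̄ = F·x = [-9, -18]
P̄ = F·P·Fᵀ + Q = [24 36; 36 76]
y = z − H·x̄ = [-24]
S = H·P̄·Hᵀ + R = [253]
K = P̄·Hᵀ·S⁻¹ = [-36/253; -120/253]
x' = x̄ + K·y = [-1413/253, -1674/253]
P' = (I − K·H)·P̄ = [4776/253 4788/253; 4788/253 4828/253]

x' = [-1413/253, -1674/253]
P' = [4776/253 4788/253; 4788/253 4828/253]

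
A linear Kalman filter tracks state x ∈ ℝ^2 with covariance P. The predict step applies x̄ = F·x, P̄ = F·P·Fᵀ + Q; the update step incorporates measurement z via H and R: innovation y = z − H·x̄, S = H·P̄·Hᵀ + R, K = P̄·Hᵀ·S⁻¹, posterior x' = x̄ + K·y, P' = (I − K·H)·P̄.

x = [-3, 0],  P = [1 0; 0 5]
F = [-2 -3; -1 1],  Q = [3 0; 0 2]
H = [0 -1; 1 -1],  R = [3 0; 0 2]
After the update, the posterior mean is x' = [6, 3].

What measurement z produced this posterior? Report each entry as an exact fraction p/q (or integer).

x̄ = F·x = [6, 3]
P̄ = F·P·Fᵀ + Q = [52 -13; -13 8]
S = H·P̄·Hᵀ + R = [11 21; 21 88]
K = P̄·Hᵀ·S⁻¹ = [-13/31 26/31; -263/527 -63/527]
x' − x̄ = [0, 0] = K·y
y = (KᵀK)⁻¹·Kᵀ·(x' − x̄) = [0, 0]
z = y + H·x̄ = [0, 0] + [-3, 3] = [-3, 3]

z = [-3, 3]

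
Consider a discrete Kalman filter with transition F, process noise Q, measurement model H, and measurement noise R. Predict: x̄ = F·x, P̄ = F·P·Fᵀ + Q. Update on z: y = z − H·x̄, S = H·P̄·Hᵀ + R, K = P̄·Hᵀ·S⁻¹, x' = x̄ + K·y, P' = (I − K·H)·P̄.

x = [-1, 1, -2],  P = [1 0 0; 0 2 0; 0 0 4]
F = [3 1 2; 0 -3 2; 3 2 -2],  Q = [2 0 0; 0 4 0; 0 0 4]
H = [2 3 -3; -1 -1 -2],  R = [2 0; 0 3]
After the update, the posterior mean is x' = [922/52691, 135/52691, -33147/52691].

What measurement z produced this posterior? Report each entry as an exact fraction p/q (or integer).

z = [2, 1]

x̄ = F·x = [-6, -7, 3]
P̄ = F·P·Fᵀ + Q = [29 10 -3; 10 38 -28; -3 -28 37]
S = H·P̄·Hᵀ + R = [1453 87; 87 114]
K = P̄·Hᵀ·S⁻¹ = [4643/52691 -18796/52691; 8052/52691 -7342/158073; -6391/52691 -44992/158073]
x' − x̄ = [317068/52691, 368972/52691, -191220/52691] = K·y
y = (KᵀK)⁻¹·Kᵀ·(x' − x̄) = [44, -6]
z = y + H·x̄ = [44, -6] + [-42, 7] = [2, 1]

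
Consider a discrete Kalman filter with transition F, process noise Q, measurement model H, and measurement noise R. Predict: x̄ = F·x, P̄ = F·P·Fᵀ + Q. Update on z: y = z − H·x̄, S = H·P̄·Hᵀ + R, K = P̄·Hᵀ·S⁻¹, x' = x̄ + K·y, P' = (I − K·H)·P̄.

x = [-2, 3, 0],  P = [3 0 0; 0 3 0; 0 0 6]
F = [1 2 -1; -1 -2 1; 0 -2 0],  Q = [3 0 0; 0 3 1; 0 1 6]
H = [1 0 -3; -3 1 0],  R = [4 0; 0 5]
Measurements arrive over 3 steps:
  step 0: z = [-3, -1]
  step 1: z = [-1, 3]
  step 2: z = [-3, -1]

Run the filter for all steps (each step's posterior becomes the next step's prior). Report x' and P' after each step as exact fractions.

step 0: x' = [5209/19801, 1001/19801, 17754/19801], P' = [13605/19801 15900/19801 4575/19801; 15900/19801 68685/19801 6220/19801; 4575/19801 6220/19801 10009/19801]
step 1: x' = [-322215464/429250991, 315562166/429250991, 2728145/33019307], P' = [294749241/429250991 340467678/429250991 7687891/33019307; 340467678/429250991 1391991729/429250991 11724958/33019307; 7687891/33019307 11724958/33019307 16469001/33019307]
step 2: x' = [2346376391964/8740191240265, 1525509573582/8740191240265, 8435559694573/8740191240265], P' = [6001469638071/8740191240265 6930933071658/8740191240265 2034821897977/8740191240265; 6930933071658/8740191240265 28308592044159/8740191240265 3099947452146/8740191240265; 2034821897977/8740191240265 3099947452146/8740191240265 4358977369499/8740191240265]

step 0: x̄ = F·x = [4, -4, -6]
step 0: P̄ = F·P·Fᵀ + Q = [24 -21 -12; -21 24 13; -12 13 18]
step 0: y = z − H·x̄ = [-25, 15]
step 0: S = H·P̄·Hᵀ + R = [262 -240; -240 371]
step 0: K = P̄·Hᵀ·S⁻¹ = [-30/19801 -4983/19801; -690/19801 4197/19801; -6363/19801 -1501/19801]
step 0: x' = x̄ + K·y = [5209/19801, 1001/19801, 17754/19801]
step 0: P' = (I − K·H)·P̄ = [13605/19801 15900/19801 4575/19801; 15900/19801 68685/19801 6220/19801; 4575/19801 6220/19801 10009/19801]
step 1: x̄ = F·x = [-10543/19801, 10543/19801, -2002/19801]
step 1: P̄ = F·P·Fᵀ + Q = [387327/19801 -327924/19801 -294100/19801; -327924/19801 387327/19801 313901/19801; -294100/19801 313901/19801 393546/19801]
step 1: y = z − H·x̄ = [-15264/19801, 17231/19801]
step 1: S = H·P̄·Hᵀ + R = [5773045/19801 -5078508/19801; -5078508/19801 5939819/19801]
step 1: K = P̄·Hᵀ·S⁻¹ = [-1269627/429250991 -108756009/429250991; -29201421/429250991 74117739/429250991; -10429778/33019307 -2267743/33019307]
step 1: x' = x̄ + K·y = [-322215464/429250991, 315562166/429250991, 2728145/33019307]
step 1: P' = (I − K·H)·P̄ = [294749241/429250991 340467678/429250991 7687891/33019307; 340467678/429250991 1391991729/429250991 11724958/33019307; 7687891/33019307 11724958/33019307 16469001/33019307]
step 2: x̄ = F·x = [273442983/429250991, -273442983/429250991, -631124332/429250991]
step 2: P̄ = F·P·Fᵀ + Q = [7916853873/429250991 -6629100900/429250991 -5944053364/429250991; -6629100900/429250991 7916853873/429250991 6373304355/429250991; -5944053364/429250991 6373304355/429250991 8143472862/429250991]
step 2: y = z − H·x̄ = [-3454568952/429250991, 664520941/429250991]
step 2: S = H·P̄·Hᵀ + R = [118589433779/429250991 -102996055860/429250991; -102996055860/429250991 121089399085/429250991]
step 2: K = P̄·Hᵀ·S⁻¹ = [-5149802793/1748038248053 -2214695168511/8740191240265; -118445464239/1748038248053 1503158565837/8740191240265; -552105510526/1748038248053 -600903648357/8740191240265]
step 2: x' = x̄ + K·y = [2346376391964/8740191240265, 1525509573582/8740191240265, 8435559694573/8740191240265]
step 2: P' = (I − K·H)·P̄ = [6001469638071/8740191240265 6930933071658/8740191240265 2034821897977/8740191240265; 6930933071658/8740191240265 28308592044159/8740191240265 3099947452146/8740191240265; 2034821897977/8740191240265 3099947452146/8740191240265 4358977369499/8740191240265]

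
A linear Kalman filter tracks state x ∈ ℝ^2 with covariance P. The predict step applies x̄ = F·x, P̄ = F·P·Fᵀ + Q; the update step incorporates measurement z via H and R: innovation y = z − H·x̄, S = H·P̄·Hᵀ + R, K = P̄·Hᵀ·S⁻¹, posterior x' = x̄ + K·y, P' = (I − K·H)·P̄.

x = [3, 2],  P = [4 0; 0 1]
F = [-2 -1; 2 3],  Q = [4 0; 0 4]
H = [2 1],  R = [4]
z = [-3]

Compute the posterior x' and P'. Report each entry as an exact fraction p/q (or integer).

x̄ = F·x = [-8, 12]
P̄ = F·P·Fᵀ + Q = [21 -19; -19 29]
y = z − H·x̄ = [1]
S = H·P̄·Hᵀ + R = [41]
K = P̄·Hᵀ·S⁻¹ = [23/41; -9/41]
x' = x̄ + K·y = [-305/41, 483/41]
P' = (I − K·H)·P̄ = [332/41 -572/41; -572/41 1108/41]

x' = [-305/41, 483/41]
P' = [332/41 -572/41; -572/41 1108/41]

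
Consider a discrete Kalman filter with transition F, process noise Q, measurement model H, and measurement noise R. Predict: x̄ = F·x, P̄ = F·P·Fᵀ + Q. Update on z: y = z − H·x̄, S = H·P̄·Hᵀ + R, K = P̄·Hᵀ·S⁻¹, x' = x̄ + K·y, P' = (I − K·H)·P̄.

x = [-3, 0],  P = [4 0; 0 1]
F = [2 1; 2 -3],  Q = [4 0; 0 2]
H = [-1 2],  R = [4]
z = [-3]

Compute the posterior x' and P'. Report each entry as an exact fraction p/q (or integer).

x̄ = F·x = [-6, -6]
P̄ = F·P·Fᵀ + Q = [21 13; 13 27]
y = z − H·x̄ = [3]
S = H·P̄·Hᵀ + R = [81]
K = P̄·Hᵀ·S⁻¹ = [5/81; 41/81]
x' = x̄ + K·y = [-157/27, -121/27]
P' = (I − K·H)·P̄ = [1676/81 848/81; 848/81 506/81]

x' = [-157/27, -121/27]
P' = [1676/81 848/81; 848/81 506/81]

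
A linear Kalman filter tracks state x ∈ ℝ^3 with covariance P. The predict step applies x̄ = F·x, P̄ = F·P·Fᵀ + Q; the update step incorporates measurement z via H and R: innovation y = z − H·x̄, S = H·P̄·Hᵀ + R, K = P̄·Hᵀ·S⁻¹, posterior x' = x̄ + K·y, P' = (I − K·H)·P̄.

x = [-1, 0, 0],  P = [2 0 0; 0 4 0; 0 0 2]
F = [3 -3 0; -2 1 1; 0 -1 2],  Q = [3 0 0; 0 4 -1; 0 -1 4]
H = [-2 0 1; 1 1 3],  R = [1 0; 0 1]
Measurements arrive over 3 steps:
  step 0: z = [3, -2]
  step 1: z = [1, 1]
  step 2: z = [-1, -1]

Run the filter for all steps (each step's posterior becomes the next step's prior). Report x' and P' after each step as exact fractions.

step 0: x̄ = F·x = [-3, 2, 0]
step 0: P̄ = F·P·Fᵀ + Q = [57 -24 12; -24 18 -1; 12 -1 16]
step 0: y = z − H·x̄ = [-3, -1]
step 0: S = H·P̄·Hᵀ + R = [197 -79; -79 238]
step 0: K = P̄·Hᵀ·S⁻¹ = [-3765/8129 1107/8129; 2095/8129 388/8129; 2757/40645 10991/40645]
step 0: x' = x̄ + K·y = [-14199/8129, 9585/8129, -19262/40645]
step 0: P' = (I − K·H)·P̄ = [2940/8129 -8178/8129 2115/8129; -8178/8129 51349/8129 -14261/8129; 2115/8129 -14261/8129 23907/40645]
step 1: x̄ = F·x = [-71352/8129, 170653/40645, -7859/3695]
step 1: P̄ = F·P·Fᵀ + Q = [660192/8129 -196161/8129 25167/739; -196161/8129 480682/40645 -40451/3695; 25167/739 -40451/3695 72743/3695]
step 1: y = z − H·x̄ = [-586426/40645, 486099/40645]
step 1: S = H·P̄·Hᵀ + R = [8507918/40645 -9605677/40645; -9605677/40645 14697578/40645]
step 1: K = P̄·Hᵀ·S⁻¹ = [-119024936/268805165 40590551/268805165; 114764228/806415495 -25676963/806415495; 77568301/806415495 233937629/806415495]
step 1: x' = x̄ + K·y = [-156688087/268805165, 1422929026/806415495, -36536698/806415495]
step 1: P' = (I − K·H)·P̄ = [87185574/268805165 -212633659/268805165 55346212/268805165; -212633659/268805165 4095337192/806415495 -1161037726/806415495; 55346212/268805165 -1161037726/806415495 409645573/806415495]
step 2: x̄ = F·x = [-1892993287/268805165, 155101390/53761033, -498667474/268805165]
step 2: P̄ = F·P·Fᵀ + Q = [17704503099/268805165 -1041015441/53761033 7387390893/268805165; -1041015441/53761033 556149703/53761033 -478897051/53761033; 7387390893/268805165 -478897051/53761033 4534577456/268805165]
step 2: y = z − H·x̄ = [-711224853/53761033, 2344683594/268805165]
step 2: S = H·P̄·Hᵀ + R = [9214366289/53761033 -10145311828/53761033; -10145311828/53761033 81112533301/268805165]
step 2: K = P̄·Hᵀ·S⁻¹ = [-638182894383/1443200394031 217608915243/1443200394031; 605648276527/4329601182093 -134078192035/4329601182093; 419391282494/4329601182093 1254926932318/4329601182093]
step 2: x' = x̄ + K·y = [177500577436/1443200394031, 1103034779919/1443200394031, -877999264180/1443200394031]
step 2: P' = (I − K·H)·P̄ = [467094528891/1443200394031 -1137504103845/1443200394031 296006163399/1443200394031; -1137504103845/1443200394031 21936563159129/4329601182093 -6219376346543/4329601182093; 296006163399/1443200394031 -6219376346543/4329601182093 2195428262888/4329601182093]

step 0: x' = [-14199/8129, 9585/8129, -19262/40645], P' = [2940/8129 -8178/8129 2115/8129; -8178/8129 51349/8129 -14261/8129; 2115/8129 -14261/8129 23907/40645]
step 1: x' = [-156688087/268805165, 1422929026/806415495, -36536698/806415495], P' = [87185574/268805165 -212633659/268805165 55346212/268805165; -212633659/268805165 4095337192/806415495 -1161037726/806415495; 55346212/268805165 -1161037726/806415495 409645573/806415495]
step 2: x' = [177500577436/1443200394031, 1103034779919/1443200394031, -877999264180/1443200394031], P' = [467094528891/1443200394031 -1137504103845/1443200394031 296006163399/1443200394031; -1137504103845/1443200394031 21936563159129/4329601182093 -6219376346543/4329601182093; 296006163399/1443200394031 -6219376346543/4329601182093 2195428262888/4329601182093]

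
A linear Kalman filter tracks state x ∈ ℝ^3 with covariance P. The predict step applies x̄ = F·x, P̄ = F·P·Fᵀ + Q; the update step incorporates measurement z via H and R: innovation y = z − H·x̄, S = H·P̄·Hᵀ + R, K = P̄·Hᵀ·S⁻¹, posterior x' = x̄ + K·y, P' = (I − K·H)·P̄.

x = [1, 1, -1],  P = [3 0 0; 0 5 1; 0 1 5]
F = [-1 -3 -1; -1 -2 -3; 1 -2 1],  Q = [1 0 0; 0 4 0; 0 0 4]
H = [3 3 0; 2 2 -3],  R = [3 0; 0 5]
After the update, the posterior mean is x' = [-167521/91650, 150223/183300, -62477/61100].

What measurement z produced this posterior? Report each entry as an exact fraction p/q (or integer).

x̄ = F·x = [-3, 0, -2]
P̄ = F·P·Fᵀ + Q = [60 59 21; 59 84 6; 21 6 28]
S = H·P̄·Hᵀ + R = [2361 1329; 1329 981]
K = P̄·Hᵀ·S⁻¹ = [19607/91650 -10213/91650; 21559/183300 20869/183300; 13259/61100 -19831/61100]
x' − x̄ = [107429/91650, 150223/183300, 59723/61100] = K·y
y = (KᵀK)⁻¹·Kᵀ·(x' − x̄) = [6, 1]
z = y + H·x̄ = [6, 1] + [-9, 0] = [-3, 1]

z = [-3, 1]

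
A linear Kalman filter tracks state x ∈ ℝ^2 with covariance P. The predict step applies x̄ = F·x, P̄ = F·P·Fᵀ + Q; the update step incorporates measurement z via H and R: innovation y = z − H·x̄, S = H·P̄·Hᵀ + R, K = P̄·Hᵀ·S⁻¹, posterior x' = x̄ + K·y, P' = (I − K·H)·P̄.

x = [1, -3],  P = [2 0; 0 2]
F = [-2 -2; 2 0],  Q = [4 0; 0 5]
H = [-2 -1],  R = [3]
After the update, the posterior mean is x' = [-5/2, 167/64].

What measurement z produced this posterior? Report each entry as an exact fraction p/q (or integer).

z = [3]

x̄ = F·x = [4, 2]
P̄ = F·P·Fᵀ + Q = [20 -8; -8 13]
S = H·P̄·Hᵀ + R = [64]
K = P̄·Hᵀ·S⁻¹ = [-1/2; 3/64]
x' − x̄ = [-13/2, 39/64] = K·y
y = (KᵀK)⁻¹·Kᵀ·(x' − x̄) = [13]
z = y + H·x̄ = [13] + [-10] = [3]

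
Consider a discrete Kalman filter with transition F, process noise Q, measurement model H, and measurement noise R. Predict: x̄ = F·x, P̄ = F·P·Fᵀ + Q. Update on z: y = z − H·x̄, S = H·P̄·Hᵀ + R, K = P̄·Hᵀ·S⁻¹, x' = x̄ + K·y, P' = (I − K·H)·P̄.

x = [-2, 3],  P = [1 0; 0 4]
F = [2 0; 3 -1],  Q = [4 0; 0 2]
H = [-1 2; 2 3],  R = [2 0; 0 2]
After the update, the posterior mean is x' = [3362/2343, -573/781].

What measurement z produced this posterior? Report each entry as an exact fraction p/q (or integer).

z = [-3, 1]

x̄ = F·x = [-4, -9]
P̄ = F·P·Fᵀ + Q = [8 6; 6 15]
S = H·P̄·Hᵀ + R = [46 80; 80 241]
K = P̄·Hᵀ·S⁻¹ = [-878/2343 622/2343; 204/781 117/781]
x' − x̄ = [12734/2343, 6456/781] = K·y
y = (KᵀK)⁻¹·Kᵀ·(x' − x̄) = [11, 36]
z = y + H·x̄ = [11, 36] + [-14, -35] = [-3, 1]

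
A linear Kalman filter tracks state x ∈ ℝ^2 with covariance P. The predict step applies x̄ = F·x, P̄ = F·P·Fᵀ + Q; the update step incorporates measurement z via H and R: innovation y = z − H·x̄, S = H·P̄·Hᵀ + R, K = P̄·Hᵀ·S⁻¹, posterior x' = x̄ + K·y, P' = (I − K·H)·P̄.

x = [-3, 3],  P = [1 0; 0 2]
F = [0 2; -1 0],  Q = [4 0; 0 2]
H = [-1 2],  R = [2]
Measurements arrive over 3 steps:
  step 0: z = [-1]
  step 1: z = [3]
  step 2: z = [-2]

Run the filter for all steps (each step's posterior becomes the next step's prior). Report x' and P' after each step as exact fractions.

step 0: x̄ = F·x = [6, 3]
step 0: P̄ = F·P·Fᵀ + Q = [12 0; 0 3]
step 0: y = z − H·x̄ = [-1]
step 0: S = H·P̄·Hᵀ + R = [26]
step 0: K = P̄·Hᵀ·S⁻¹ = [-6/13; 3/13]
step 0: x' = x̄ + K·y = [84/13, 36/13]
step 0: P' = (I − K·H)·P̄ = [84/13 36/13; 36/13 21/13]
step 1: x̄ = F·x = [72/13, -84/13]
step 1: P̄ = F·P·Fᵀ + Q = [136/13 -72/13; -72/13 110/13]
step 1: y = z − H·x̄ = [279/13]
step 1: S = H·P̄·Hᵀ + R = [890/13]
step 1: K = P̄·Hᵀ·S⁻¹ = [-28/89; 146/445]
step 1: x' = x̄ + K·y = [-108/89, 258/445]
step 1: P' = (I − K·H)·P̄ = [328/89 136/89; 136/89 486/445]
step 2: x̄ = F·x = [516/445, 108/89]
step 2: P̄ = F·P·Fᵀ + Q = [3724/445 -272/89; -272/89 506/89]
step 2: y = z − H·x̄ = [-1454/445]
step 2: S = H·P̄·Hᵀ + R = [20174/445]
step 2: K = P̄·Hᵀ·S⁻¹ = [-3222/10087; 3210/10087]
step 2: x' = x̄ + K·y = [22224/10087, 1752/10087]
step 2: P' = (I − K·H)·P̄ = [37756/10087 15656/10087; 15656/10087 11038/10087]

step 0: x' = [84/13, 36/13], P' = [84/13 36/13; 36/13 21/13]
step 1: x' = [-108/89, 258/445], P' = [328/89 136/89; 136/89 486/445]
step 2: x' = [22224/10087, 1752/10087], P' = [37756/10087 15656/10087; 15656/10087 11038/10087]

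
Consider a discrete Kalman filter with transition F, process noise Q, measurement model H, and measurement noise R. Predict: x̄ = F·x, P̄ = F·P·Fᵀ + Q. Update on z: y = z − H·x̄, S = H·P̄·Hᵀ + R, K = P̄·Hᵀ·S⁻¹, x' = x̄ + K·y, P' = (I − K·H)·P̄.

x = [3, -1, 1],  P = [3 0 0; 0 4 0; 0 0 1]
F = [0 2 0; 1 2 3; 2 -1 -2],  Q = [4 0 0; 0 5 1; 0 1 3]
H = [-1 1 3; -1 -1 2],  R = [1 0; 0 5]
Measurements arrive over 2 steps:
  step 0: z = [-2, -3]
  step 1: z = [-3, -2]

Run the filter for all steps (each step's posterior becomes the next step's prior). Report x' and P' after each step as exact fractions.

step 0: x' = [-11496/13643, 37467/27286, -37119/27286], P' = [110708/13643 -10602/13643 40798/13643; -10602/13643 50539/27286 -20625/27286; 40798/13643 -20625/27286 36223/27286]
step 1: x' = [463322146/151846705, -323508799/455540115, 113285072/455540115], P' = [765729828/151846705 -466014/151846705 256320262/151846705; -466014/151846705 706658461/455540115 -178373123/455540115; 256320262/151846705 -178373123/455540115 347900929/455540115]

step 0: x̄ = F·x = [-2, 4, 5]
step 0: P̄ = F·P·Fᵀ + Q = [20 16 -8; 16 33 -7; -8 -7 23]
step 0: y = z − H·x̄ = [-23, -11]
step 0: S = H·P̄·Hᵀ + R = [235 172; 172 242]
step 0: K = P̄·Hᵀ·S⁻¹ = [1084/13643 -3702/13643; 4934/13643 -14117/27286; 3224/13643 2295/27286]
step 0: x' = x̄ + K·y = [-11496/13643, 37467/27286, -37119/27286]
step 0: P' = (I − K·H)·P̄ = [110708/13643 -10602/13643 40798/13643; -10602/13643 50539/27286 -20625/27286; 40798/13643 -20625/27286 36223/27286]
step 1: x̄ = F·x = [37467/13643, -59415/27286, -9213/27286]
step 1: P̄ = F·P·Fᵀ + Q = [155650/13643 17999/13643 -51697/13643; 17999/13643 1043269/27286 558849/27286; -51697/13643 558849/27286 512501/27286]
step 1: y = z − H·x̄ = [40065/13643, -20627/27286]
step 1: S = H·P̄·Hᵀ + R = [4947913/13643 1150579/13643; 1150579/13643 1791179/27286]
step 1: K = P̄·Hᵀ·S⁻¹ = [2764944/151846705 -50524658/151846705; 172937134/455540115 -212401333/455540115; 96368878/455540115 21042839/455540115]
step 1: x' = x̄ + K·y = [463322146/151846705, -323508799/455540115, 113285072/455540115]
step 1: P' = (I − K·H)·P̄ = [765729828/151846705 -466014/151846705 256320262/151846705; -466014/151846705 706658461/455540115 -178373123/455540115; 256320262/151846705 -178373123/455540115 347900929/455540115]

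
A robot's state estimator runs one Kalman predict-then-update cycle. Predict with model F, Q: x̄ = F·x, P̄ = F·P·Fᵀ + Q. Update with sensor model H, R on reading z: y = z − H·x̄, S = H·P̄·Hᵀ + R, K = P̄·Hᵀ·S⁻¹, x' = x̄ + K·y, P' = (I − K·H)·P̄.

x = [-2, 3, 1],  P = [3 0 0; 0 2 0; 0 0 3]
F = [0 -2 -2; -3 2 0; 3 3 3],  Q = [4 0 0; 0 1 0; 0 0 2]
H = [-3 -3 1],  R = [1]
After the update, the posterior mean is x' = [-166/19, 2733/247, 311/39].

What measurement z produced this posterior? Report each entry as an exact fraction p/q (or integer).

x̄ = F·x = [-8, 12, 6]
P̄ = F·P·Fᵀ + Q = [24 -8 -30; -8 36 -15; -30 -15 74]
S = H·P̄·Hᵀ + R = [741]
K = P̄·Hᵀ·S⁻¹ = [-2/19; -33/247; 11/39]
x' − x̄ = [-14/19, -231/247, 77/39] = K·y
y = (KᵀK)⁻¹·Kᵀ·(x' − x̄) = [7]
z = y + H·x̄ = [7] + [-6] = [1]

z = [1]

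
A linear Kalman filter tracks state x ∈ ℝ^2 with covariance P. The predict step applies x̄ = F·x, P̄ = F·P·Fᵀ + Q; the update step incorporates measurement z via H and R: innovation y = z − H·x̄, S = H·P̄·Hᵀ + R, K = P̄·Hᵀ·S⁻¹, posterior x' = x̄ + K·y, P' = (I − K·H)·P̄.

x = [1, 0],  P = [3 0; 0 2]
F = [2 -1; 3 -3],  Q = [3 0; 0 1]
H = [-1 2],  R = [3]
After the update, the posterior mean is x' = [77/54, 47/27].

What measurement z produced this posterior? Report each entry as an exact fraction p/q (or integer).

z = [2]

x̄ = F·x = [2, 3]
P̄ = F·P·Fᵀ + Q = [17 24; 24 46]
S = H·P̄·Hᵀ + R = [108]
K = P̄·Hᵀ·S⁻¹ = [31/108; 17/27]
x' − x̄ = [-31/54, -34/27] = K·y
y = (KᵀK)⁻¹·Kᵀ·(x' − x̄) = [-2]
z = y + H·x̄ = [-2] + [4] = [2]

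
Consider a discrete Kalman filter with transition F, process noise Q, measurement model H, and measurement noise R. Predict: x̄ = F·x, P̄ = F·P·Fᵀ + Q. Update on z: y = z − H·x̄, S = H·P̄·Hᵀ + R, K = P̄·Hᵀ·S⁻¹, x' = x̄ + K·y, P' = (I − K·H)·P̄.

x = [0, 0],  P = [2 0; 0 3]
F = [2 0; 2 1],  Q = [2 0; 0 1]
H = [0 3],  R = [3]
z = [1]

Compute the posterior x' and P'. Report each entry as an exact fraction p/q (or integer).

x' = [8/37, 12/37]
P' = [178/37 8/37; 8/37 12/37]

x̄ = F·x = [0, 0]
P̄ = F·P·Fᵀ + Q = [10 8; 8 12]
y = z − H·x̄ = [1]
S = H·P̄·Hᵀ + R = [111]
K = P̄·Hᵀ·S⁻¹ = [8/37; 12/37]
x' = x̄ + K·y = [8/37, 12/37]
P' = (I − K·H)·P̄ = [178/37 8/37; 8/37 12/37]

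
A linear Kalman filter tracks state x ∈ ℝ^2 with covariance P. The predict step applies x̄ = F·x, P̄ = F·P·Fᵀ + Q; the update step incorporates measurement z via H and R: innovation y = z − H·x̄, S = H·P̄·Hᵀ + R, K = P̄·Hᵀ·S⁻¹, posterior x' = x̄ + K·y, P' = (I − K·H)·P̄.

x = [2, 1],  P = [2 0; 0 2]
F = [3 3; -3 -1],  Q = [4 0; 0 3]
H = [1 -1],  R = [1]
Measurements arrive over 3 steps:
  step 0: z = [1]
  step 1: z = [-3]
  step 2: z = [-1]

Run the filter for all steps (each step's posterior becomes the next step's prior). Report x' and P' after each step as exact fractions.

step 0: x' = [3/7, -79/112], P' = [24/7 20/7; 20/7 367/112]
step 1: x' = [-22151/8988, 1184/2247], P' = [10903/4494 16465/8988; 16465/8988 5021/2247]
step 2: x' = [2145079/1968584, 4218637/1968584], P' = [4766153/1968584 3602735/1968584; 3602735/1968584 4398913/1968584]

step 0: x̄ = F·x = [9, -7]
step 0: P̄ = F·P·Fᵀ + Q = [40 -24; -24 23]
step 0: y = z − H·x̄ = [-15]
step 0: S = H·P̄·Hᵀ + R = [112]
step 0: K = P̄·Hᵀ·S⁻¹ = [4/7; -47/112]
step 0: x' = x̄ + K·y = [3/7, -79/112]
step 0: P' = (I − K·H)·P̄ = [24/7 20/7; 20/7 367/112]
step 1: x̄ = F·x = [-93/112, -65/112]
step 1: P̄ = F·P·Fᵀ + Q = [12967/112 -8397/112; -8397/112 6079/112]
step 1: y = z − H·x̄ = [-11/4]
step 1: S = H·P̄·Hᵀ + R = [321]
step 1: K = P̄·Hᵀ·S⁻¹ = [763/1284; -517/1284]
step 1: x' = x̄ + K·y = [-22151/8988, 1184/2247]
step 1: P' = (I − K·H)·P̄ = [10903/4494 16465/8988; 16465/8988 5021/2247]
step 2: x̄ = F·x = [-17415/2996, 61717/8988]
step 2: P̄ = F·P·Fᵀ + Q = [59111/749 -75681/1498; -75681/1498 85523/2247]
step 2: y = z − H·x̄ = [52487/4494]
step 2: S = H·P̄·Hᵀ + R = [492146/2247]
step 2: K = P̄·Hᵀ·S⁻¹ = [581709/984292; -398089/984292]
step 2: x' = x̄ + K·y = [2145079/1968584, 4218637/1968584]
step 2: P' = (I − K·H)·P̄ = [4766153/1968584 3602735/1968584; 3602735/1968584 4398913/1968584]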